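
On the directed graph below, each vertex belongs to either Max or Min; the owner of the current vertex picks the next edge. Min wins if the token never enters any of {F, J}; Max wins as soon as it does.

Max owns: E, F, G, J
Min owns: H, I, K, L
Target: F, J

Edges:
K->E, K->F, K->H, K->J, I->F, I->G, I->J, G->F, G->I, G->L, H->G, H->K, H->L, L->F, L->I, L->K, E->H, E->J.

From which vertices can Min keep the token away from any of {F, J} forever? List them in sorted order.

H, K, L

A0 = {F, J}
A1: add {E, G} — E (Max) has E→J; G (Max) has G→F.
A2: add {I} — I (Min): all of {F, G, J} already in.
A3 = A2; e.g. H (Min) can still go to K. Fixed point.
Max's attractor = {E, F, G, I, J}; Min avoids the target exactly from the complement.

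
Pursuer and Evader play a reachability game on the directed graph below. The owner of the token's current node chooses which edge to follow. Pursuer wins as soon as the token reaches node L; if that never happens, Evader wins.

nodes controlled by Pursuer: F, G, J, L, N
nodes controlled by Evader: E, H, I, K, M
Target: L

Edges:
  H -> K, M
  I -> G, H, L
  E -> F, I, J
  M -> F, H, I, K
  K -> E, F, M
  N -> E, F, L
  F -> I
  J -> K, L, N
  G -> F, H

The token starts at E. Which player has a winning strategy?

Evader

A0 = {L}
A1: add {J, N} — J (Pursuer) has J→L; N (Pursuer) has N→L.
A2 = A1; e.g. E (Evader) can still go to F. Fixed point.
E never enters the attractor, so Evader can avoid the target forever.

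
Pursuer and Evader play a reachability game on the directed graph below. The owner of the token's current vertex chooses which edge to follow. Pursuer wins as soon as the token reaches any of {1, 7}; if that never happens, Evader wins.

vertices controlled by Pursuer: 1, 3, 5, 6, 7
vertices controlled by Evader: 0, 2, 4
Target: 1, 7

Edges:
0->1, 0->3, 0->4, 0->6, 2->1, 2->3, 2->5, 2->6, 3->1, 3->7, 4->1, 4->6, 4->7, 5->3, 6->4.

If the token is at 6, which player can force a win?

A0 = {1, 7}
A1: add {3} — 3 (Pursuer) has 3→1.
A2: add {5} — 5 (Pursuer) has 5→3.
A3 = A2; e.g. 0 (Evader) can still go to 4. Fixed point.
6 never enters the attractor, so Evader can avoid the target forever.

Evader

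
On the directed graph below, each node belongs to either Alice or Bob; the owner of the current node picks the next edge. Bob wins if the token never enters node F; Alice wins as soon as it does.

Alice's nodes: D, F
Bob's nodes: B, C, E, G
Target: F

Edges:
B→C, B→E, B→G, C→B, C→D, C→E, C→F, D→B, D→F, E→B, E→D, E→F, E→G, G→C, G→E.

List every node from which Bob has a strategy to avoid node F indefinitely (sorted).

B, C, E, G

A0 = {F}
A1: add {D} — D (Alice) has D→F.
A2 = A1; e.g. B (Bob) can still go to C. Fixed point.
Alice's attractor = {D, F}; Bob avoids the target exactly from the complement.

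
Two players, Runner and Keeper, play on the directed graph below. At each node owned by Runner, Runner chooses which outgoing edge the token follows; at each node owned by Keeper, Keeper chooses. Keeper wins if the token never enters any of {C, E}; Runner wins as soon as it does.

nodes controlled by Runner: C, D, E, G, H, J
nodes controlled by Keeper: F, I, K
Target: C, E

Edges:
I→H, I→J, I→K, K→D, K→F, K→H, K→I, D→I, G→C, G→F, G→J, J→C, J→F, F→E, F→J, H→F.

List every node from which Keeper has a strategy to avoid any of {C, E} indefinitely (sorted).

D, I, K

A0 = {C, E}
A1: add {G, J} — G (Runner) has G→C; J (Runner) has J→C.
A2: add {F} — F (Keeper): all of {E, J} already in.
A3: add {H} — H (Runner) has H→F.
A4 = A3; e.g. D (Runner) has no edge into A3. Fixed point.
Runner's attractor = {C, E, F, G, H, J}; Keeper avoids the target exactly from the complement.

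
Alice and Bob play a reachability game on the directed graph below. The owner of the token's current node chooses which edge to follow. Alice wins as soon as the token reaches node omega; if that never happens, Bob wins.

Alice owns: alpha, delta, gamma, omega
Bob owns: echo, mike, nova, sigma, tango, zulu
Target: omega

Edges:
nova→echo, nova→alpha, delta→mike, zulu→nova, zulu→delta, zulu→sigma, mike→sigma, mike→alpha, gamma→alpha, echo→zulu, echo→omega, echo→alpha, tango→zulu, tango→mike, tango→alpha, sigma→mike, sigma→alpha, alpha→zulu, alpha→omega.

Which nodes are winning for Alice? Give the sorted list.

A0 = {omega}
A1: add {alpha} — alpha (Alice) has alpha→omega.
A2: add {gamma} — gamma (Alice) has gamma→alpha.
A3 = A2; e.g. nova (Bob) can still go to echo. Fixed point.
Alice's winning region = {alpha, gamma, omega}.

alpha, gamma, omega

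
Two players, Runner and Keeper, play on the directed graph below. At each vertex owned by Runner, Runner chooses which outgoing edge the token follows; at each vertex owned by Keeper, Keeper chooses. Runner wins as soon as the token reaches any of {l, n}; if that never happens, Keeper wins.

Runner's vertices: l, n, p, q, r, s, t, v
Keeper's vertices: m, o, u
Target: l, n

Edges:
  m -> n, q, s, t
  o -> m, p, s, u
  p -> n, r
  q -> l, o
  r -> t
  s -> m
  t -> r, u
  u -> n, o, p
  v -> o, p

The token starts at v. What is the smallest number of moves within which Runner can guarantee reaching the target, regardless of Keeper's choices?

2

A0 = {l, n}
A1: add {p, q} — p (Runner) has p→n; q (Runner) has q→l.
A2: add {v} — v (Runner) has v→p.
A3 = A2; e.g. m (Keeper) can still go to s. Fixed point.
v enters the attractor at level 2, so Runner can force the target in 2 moves from there.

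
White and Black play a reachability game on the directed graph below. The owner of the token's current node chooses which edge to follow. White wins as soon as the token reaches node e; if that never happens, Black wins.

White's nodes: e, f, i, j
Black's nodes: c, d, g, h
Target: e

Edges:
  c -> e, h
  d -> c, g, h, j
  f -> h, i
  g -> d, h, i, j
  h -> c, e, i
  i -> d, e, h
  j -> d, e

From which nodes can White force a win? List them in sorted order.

e, f, i, j

A0 = {e}
A1: add {i, j} — i (White) has i→e; j (White) has j→e.
A2: add {f} — f (White) has f→i.
A3 = A2; e.g. c (Black) can still go to h. Fixed point.
White's winning region = {e, f, i, j}.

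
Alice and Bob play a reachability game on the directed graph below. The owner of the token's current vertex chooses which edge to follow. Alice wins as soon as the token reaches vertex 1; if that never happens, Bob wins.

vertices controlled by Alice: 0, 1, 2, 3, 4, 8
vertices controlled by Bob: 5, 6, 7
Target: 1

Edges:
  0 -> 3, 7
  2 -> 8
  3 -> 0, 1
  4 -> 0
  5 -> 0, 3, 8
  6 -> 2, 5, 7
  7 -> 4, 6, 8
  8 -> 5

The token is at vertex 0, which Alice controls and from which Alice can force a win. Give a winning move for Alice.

A0 = {1}
A1: add {3} — 3 (Alice) has 3→1.
A2: add {0} — 0 (Alice) has 0→3.
A3: add {4} — 4 (Alice) has 4→0.
A4 = A3; e.g. 2 (Alice) has no edge into A3. Fixed point.
From 0, successor 3 is in the attractor (rank 1); the other successor 7 is not.

3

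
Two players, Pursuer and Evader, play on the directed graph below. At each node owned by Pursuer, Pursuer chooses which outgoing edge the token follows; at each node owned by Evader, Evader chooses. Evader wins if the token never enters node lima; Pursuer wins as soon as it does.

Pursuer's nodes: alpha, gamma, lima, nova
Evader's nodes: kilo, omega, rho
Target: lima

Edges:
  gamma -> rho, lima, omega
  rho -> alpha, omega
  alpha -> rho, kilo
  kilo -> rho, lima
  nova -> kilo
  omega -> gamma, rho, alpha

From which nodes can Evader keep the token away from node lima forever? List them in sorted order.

alpha, kilo, nova, omega, rho

A0 = {lima}
A1: add {gamma} — gamma (Pursuer) has gamma→lima.
A2 = A1; e.g. rho (Evader) can still go to alpha. Fixed point.
Pursuer's attractor = {gamma, lima}; Evader avoids the target exactly from the complement.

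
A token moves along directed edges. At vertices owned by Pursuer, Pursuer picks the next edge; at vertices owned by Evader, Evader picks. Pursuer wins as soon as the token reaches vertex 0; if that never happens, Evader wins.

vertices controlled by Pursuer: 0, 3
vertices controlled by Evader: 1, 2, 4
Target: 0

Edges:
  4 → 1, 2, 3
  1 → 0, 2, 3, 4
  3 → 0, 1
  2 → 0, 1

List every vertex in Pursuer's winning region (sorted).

0, 3

A0 = {0}
A1: add {3} — 3 (Pursuer) has 3→0.
A2 = A1; e.g. 1 (Evader) can still go to 2. Fixed point.
Pursuer's winning region = {0, 3}.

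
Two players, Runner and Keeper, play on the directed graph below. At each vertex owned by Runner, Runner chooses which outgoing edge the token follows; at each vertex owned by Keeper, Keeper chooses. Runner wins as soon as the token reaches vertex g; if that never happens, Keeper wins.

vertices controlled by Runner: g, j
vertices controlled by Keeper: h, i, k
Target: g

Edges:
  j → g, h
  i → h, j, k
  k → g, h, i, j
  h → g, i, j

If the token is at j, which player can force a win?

A0 = {g}
A1: add {j} — j (Runner) has j→g.
A2 = A1; e.g. h (Keeper) can still go to i. Fixed point.
j ∈ A1, so Runner can force the target.

Runner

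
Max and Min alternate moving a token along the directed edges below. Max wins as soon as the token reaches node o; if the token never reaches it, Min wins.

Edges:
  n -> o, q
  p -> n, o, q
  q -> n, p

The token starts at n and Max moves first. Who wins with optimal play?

Max

Track states (vertex, player-to-move).
A0 = {(o,Max), (o,Min)}
A1: add {(n,Max), (p,Max)}.
(n,Max) ∈ A1 ⇒ Max forces the target.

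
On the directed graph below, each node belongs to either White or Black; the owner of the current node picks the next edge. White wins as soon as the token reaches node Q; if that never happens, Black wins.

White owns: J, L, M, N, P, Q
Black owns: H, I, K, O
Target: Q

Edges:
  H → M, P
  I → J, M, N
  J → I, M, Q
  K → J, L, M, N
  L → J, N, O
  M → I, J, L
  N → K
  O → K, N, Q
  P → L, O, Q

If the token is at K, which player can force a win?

Black

A0 = {Q}
A1: add {J, P} — J (White) has J→Q; P (White) has P→Q.
A2: add {L, M} — L (White) has L→J; M (White) has M→J.
A3: add {H} — H (Black): all of {M, P} already in.
A4 = A3; e.g. I (Black) can still go to N. Fixed point.
K never enters the attractor, so Black can avoid the target forever.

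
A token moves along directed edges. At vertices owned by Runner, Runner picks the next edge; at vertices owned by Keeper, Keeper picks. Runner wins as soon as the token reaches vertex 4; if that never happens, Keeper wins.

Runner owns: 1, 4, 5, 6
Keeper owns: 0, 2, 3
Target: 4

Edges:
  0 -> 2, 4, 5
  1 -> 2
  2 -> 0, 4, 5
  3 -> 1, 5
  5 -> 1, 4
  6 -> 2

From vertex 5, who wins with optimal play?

A0 = {4}
A1: add {5} — 5 (Runner) has 5→4.
A2 = A1; e.g. 0 (Keeper) can still go to 2. Fixed point.
5 ∈ A1, so Runner can force the target.

Runner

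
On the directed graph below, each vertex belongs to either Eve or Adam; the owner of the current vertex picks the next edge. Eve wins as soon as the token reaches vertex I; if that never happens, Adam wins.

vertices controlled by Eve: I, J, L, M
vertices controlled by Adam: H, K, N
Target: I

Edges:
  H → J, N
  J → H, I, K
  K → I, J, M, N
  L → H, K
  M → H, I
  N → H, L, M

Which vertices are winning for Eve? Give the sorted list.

I, J, M

A0 = {I}
A1: add {J, M} — J (Eve) has J→I; M (Eve) has M→I.
A2 = A1; e.g. H (Adam) can still go to N. Fixed point.
Eve's winning region = {I, J, M}.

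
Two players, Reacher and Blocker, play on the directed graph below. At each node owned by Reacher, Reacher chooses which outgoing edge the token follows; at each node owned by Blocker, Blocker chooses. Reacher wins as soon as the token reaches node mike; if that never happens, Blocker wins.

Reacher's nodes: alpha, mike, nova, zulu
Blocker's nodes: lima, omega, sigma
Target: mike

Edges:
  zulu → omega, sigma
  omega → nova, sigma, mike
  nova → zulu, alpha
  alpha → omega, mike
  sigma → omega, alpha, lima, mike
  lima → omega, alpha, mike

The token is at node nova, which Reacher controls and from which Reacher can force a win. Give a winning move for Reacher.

alpha

A0 = {mike}
A1: add {alpha} — alpha (Reacher) has alpha→mike.
A2: add {nova} — nova (Reacher) has nova→alpha.
A3 = A2; e.g. zulu (Reacher) has no edge into A2. Fixed point.
From nova, successor alpha is in the attractor (rank 1); the other successor zulu is not.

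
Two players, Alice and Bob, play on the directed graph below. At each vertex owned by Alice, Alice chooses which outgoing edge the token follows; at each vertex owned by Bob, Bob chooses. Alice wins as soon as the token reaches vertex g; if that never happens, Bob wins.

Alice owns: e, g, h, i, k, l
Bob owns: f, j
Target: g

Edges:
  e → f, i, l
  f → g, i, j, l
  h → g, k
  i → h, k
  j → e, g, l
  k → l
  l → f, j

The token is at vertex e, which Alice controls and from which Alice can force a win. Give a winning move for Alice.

i

A0 = {g}
A1: add {h} — h (Alice) has h→g.
A2: add {i} — i (Alice) has i→h.
A3: add {e} — e (Alice) has e→i.
A4 = A3; e.g. f (Bob) can still go to j. Fixed point.
From e, successor i is in the attractor (rank 2); the other successors f, l are not.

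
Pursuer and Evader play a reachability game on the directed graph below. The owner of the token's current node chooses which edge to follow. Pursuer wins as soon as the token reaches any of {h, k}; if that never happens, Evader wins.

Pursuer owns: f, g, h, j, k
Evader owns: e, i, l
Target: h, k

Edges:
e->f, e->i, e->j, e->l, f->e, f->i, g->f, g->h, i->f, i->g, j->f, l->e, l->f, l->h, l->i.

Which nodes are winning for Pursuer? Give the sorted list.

A0 = {h, k}
A1: add {g} — g (Pursuer) has g→h.
A2 = A1; e.g. e (Evader) can still go to f. Fixed point.
Pursuer's winning region = {g, h, k}.

g, h, k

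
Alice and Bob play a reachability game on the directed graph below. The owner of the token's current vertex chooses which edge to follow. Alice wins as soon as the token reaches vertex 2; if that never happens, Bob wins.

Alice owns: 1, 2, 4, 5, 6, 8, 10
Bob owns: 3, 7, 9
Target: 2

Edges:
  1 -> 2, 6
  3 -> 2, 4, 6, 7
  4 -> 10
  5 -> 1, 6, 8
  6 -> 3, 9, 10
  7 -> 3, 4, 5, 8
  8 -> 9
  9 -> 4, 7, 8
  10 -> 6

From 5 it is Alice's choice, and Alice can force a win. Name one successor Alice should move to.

1

A0 = {2}
A1: add {1} — 1 (Alice) has 1→2.
A2: add {5} — 5 (Alice) has 5→1.
A3 = A2; e.g. 3 (Bob) can still go to 4. Fixed point.
From 5, successor 1 is in the attractor (rank 1); the other successors 6, 8 are not.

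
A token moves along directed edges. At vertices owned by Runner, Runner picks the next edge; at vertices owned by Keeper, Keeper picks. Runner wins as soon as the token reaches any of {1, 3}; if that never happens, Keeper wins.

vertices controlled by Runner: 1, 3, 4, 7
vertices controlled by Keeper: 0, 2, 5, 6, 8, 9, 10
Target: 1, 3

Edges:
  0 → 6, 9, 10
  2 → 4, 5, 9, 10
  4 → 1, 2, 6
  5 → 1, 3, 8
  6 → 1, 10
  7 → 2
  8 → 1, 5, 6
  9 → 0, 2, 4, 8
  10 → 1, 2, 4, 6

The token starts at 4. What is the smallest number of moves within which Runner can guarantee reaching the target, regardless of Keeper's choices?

1

A0 = {1, 3}
A1: add {4} — 4 (Runner) has 4→1.
A2 = A1; e.g. 0 (Keeper) can still go to 6. Fixed point.
4 enters the attractor at level 1, so Runner can force the target in 1 move from there.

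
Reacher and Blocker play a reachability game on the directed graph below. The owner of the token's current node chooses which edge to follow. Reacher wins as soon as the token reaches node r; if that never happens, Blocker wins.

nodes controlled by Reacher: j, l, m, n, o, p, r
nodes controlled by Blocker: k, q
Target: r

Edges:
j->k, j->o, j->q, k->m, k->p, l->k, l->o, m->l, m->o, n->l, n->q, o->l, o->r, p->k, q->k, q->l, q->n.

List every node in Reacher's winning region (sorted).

j, l, m, n, o, r

A0 = {r}
A1: add {o} — o (Reacher) has o→r.
A2: add {j, l, m} — j (Reacher) has j→o; l (Reacher) has l→o; m (Reacher) has m→o.
A3: add {n} — n (Reacher) has n→l.
A4 = A3; e.g. k (Blocker) can still go to p. Fixed point.
Reacher's winning region = {j, l, m, n, o, r}.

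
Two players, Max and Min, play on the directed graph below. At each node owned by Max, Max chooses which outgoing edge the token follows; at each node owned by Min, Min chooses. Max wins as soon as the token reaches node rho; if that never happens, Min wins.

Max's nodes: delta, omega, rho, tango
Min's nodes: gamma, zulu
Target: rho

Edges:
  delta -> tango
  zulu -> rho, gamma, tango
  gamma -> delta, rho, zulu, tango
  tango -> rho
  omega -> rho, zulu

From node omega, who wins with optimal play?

Max

A0 = {rho}
A1: add {omega, tango} — tango (Max) has tango→rho; omega (Max) has omega→rho.
omega ∈ A1, so Max can force the target.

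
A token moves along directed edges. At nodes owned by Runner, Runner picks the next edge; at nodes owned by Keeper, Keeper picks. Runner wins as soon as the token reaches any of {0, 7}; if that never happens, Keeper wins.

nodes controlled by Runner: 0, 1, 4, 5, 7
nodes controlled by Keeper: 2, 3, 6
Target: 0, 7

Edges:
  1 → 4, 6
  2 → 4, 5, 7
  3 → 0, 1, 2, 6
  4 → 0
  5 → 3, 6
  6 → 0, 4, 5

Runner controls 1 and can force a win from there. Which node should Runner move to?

4

A0 = {0, 7}
A1: add {4} — 4 (Runner) has 4→0.
A2: add {1} — 1 (Runner) has 1→4.
A3 = A2; e.g. 2 (Keeper) can still go to 5. Fixed point.
From 1, successor 4 is in the attractor (rank 1); the other successor 6 is not.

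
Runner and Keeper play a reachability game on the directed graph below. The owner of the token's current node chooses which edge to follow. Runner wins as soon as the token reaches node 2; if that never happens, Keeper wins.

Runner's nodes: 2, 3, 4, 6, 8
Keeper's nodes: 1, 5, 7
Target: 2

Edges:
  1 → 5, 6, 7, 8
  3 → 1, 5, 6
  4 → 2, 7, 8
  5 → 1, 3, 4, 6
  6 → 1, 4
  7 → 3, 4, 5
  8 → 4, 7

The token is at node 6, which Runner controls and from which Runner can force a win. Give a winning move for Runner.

A0 = {2}
A1: add {4} — 4 (Runner) has 4→2.
A2: add {6, 8} — 6 (Runner) has 6→4; 8 (Runner) has 8→4.
A3: add {3} — 3 (Runner) has 3→6.
A4 = A3; e.g. 1 (Keeper) can still go to 5. Fixed point.
From 6, successor 4 is in the attractor (rank 1); the other successor 1 is not.

4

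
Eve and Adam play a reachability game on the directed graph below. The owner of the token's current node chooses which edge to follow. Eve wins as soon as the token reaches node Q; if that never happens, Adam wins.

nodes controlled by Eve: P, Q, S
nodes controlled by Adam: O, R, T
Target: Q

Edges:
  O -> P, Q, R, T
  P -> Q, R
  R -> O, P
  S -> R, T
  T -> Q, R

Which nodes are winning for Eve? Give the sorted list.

P, Q

A0 = {Q}
A1: add {P} — P (Eve) has P→Q.
A2 = A1; e.g. O (Adam) can still go to R. Fixed point.
Eve's winning region = {P, Q}.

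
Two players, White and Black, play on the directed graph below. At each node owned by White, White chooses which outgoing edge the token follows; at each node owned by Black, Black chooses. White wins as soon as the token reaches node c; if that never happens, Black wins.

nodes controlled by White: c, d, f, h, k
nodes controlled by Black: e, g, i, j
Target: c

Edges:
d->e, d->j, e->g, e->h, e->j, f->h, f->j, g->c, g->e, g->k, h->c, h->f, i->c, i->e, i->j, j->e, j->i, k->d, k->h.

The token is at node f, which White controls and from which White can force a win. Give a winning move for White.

A0 = {c}
A1: add {h} — h (White) has h→c.
A2: add {f, k} — f (White) has f→h; k (White) has k→h.
A3 = A2; e.g. d (White) has no edge into A2. Fixed point.
From f, successor h is in the attractor (rank 1); the other successor j is not.

h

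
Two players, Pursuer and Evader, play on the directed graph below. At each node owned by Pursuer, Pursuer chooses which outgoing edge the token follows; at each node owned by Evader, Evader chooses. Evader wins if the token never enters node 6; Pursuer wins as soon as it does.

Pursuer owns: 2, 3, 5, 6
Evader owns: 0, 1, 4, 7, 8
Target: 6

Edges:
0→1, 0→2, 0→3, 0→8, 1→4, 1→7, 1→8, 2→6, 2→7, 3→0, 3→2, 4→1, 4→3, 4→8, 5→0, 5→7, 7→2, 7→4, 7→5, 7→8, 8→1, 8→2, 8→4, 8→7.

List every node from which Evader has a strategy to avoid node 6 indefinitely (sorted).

A0 = {6}
A1: add {2} — 2 (Pursuer) has 2→6.
A2: add {3} — 3 (Pursuer) has 3→2.
A3 = A2; e.g. 0 (Evader) can still go to 1. Fixed point.
Pursuer's attractor = {2, 3, 6}; Evader avoids the target exactly from the complement.

0, 1, 4, 5, 7, 8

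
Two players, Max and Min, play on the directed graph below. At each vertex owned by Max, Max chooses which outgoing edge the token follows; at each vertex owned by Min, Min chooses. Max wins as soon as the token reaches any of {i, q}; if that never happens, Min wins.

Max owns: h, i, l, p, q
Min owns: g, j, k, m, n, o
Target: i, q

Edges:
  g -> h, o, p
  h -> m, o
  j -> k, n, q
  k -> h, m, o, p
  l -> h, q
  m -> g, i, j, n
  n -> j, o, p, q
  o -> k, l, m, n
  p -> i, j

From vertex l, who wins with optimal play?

Max

A0 = {i, q}
A1: add {l, p} — l (Max) has l→q; p (Max) has p→i.
A2 = A1; e.g. g (Min) can still go to h. Fixed point.
l ∈ A1, so Max can force the target.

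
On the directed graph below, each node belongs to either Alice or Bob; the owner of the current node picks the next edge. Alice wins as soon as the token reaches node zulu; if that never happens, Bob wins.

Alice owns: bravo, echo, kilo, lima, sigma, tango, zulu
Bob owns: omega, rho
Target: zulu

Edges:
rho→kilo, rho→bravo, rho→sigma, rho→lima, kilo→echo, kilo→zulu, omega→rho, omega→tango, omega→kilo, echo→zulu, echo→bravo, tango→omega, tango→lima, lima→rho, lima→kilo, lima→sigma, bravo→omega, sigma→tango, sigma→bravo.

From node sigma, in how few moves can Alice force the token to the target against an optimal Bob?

A0 = {zulu}
A1: add {echo, kilo} — echo (Alice) has echo→zulu; kilo (Alice) has kilo→zulu.
A2: add {lima} — lima (Alice) has lima→kilo.
A3: add {tango} — tango (Alice) has tango→lima.
A4: add {sigma} — sigma (Alice) has sigma→tango.
A5 = A4; e.g. rho (Bob) can still go to bravo. Fixed point.
sigma enters the attractor at level 4, so Alice can force the target in 4 moves from there.

4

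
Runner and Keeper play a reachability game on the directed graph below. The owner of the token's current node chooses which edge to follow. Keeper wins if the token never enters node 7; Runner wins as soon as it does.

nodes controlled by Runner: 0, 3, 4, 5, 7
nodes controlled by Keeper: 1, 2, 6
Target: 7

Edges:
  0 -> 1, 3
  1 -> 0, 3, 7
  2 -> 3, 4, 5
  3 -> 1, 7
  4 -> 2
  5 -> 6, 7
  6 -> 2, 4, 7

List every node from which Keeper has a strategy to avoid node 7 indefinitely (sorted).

2, 4, 6

A0 = {7}
A1: add {3, 5} — 3 (Runner) has 3→7; 5 (Runner) has 5→7.
A2: add {0} — 0 (Runner) has 0→3.
A3: add {1} — 1 (Keeper): all of {0, 3, 7} already in.
A4 = A3; e.g. 2 (Keeper) can still go to 4. Fixed point.
Runner's attractor = {0, 1, 3, 5, 7}; Keeper avoids the target exactly from the complement.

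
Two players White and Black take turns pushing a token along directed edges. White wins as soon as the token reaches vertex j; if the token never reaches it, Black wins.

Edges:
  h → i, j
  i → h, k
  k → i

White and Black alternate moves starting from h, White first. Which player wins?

White

Track states (vertex, player-to-move).
A0 = {(j,White), (j,Black)}
A1: add {(h,White)}.
(h,White) ∈ A1 ⇒ White forces the target.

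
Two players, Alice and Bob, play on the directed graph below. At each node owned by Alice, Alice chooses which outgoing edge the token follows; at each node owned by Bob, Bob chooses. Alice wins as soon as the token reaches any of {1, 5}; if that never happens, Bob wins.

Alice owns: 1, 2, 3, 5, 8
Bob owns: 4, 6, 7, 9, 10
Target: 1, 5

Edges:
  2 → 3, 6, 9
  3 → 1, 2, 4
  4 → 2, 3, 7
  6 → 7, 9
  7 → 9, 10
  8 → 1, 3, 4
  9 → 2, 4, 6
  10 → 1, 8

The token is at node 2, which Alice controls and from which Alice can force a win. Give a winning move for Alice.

A0 = {1, 5}
A1: add {3, 8} — 3 (Alice) has 3→1; 8 (Alice) has 8→1.
A2: add {2, 10} — 2 (Alice) has 2→3; 10 (Bob): all of {1, 8} already in.
A3 = A2; e.g. 4 (Bob) can still go to 7. Fixed point.
From 2, successor 3 is in the attractor (rank 1); the other successors 6, 9 are not.

3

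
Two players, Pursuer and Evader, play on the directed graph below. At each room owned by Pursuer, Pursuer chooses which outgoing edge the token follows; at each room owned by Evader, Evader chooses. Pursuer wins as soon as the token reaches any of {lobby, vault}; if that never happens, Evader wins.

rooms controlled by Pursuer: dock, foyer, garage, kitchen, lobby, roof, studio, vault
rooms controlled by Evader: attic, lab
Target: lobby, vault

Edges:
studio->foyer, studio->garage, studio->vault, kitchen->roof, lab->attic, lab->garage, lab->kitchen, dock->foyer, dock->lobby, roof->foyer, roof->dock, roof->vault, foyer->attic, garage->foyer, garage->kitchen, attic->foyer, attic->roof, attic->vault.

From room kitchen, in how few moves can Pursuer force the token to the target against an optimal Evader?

A0 = {lobby, vault}
A1: add {dock, roof, studio} — dock (Pursuer) has dock→lobby; roof (Pursuer) has roof→vault; studio (Pursuer) has studio→vault.
A2: add {kitchen} — kitchen (Pursuer) has kitchen→roof.
kitchen enters the attractor at level 2, so Pursuer can force the target in 2 moves from there.

2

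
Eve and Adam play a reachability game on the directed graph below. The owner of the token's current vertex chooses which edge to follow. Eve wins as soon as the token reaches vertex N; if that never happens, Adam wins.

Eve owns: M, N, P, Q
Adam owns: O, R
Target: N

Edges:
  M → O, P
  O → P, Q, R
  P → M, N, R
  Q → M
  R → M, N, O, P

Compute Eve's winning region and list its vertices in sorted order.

A0 = {N}
A1: add {P} — P (Eve) has P→N.
A2: add {M} — M (Eve) has M→P.
A3: add {Q} — Q (Eve) has Q→M.
A4 = A3; e.g. O (Adam) can still go to R. Fixed point.
Eve's winning region = {M, N, P, Q}.

M, N, P, Q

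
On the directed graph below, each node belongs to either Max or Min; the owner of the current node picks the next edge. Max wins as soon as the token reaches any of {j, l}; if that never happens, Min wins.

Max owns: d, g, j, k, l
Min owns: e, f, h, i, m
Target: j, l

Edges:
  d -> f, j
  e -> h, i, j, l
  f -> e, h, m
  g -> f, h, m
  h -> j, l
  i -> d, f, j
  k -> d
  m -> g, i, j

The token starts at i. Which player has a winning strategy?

A0 = {j, l}
A1: add {d, h} — d (Max) has d→j; h (Min): all of {j, l} already in.
A2: add {g, k} — g (Max) has g→h; k (Max) has k→d.
A3 = A2; e.g. e (Min) can still go to i. Fixed point.
i never enters the attractor, so Min can avoid the target forever.

Min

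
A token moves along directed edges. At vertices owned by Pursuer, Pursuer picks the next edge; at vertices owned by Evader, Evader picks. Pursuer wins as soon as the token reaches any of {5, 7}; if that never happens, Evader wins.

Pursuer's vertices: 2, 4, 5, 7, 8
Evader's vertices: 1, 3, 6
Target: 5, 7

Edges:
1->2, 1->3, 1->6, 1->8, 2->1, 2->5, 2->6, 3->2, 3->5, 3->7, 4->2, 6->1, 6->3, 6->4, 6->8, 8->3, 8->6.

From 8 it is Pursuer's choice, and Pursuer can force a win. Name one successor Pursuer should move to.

A0 = {5, 7}
A1: add {2} — 2 (Pursuer) has 2→5.
A2: add {3, 4} — 3 (Evader): all of {2, 5, 7} already in; 4 (Pursuer) has 4→2.
A3: add {8} — 8 (Pursuer) has 8→3.
A4 = A3; e.g. 1 (Evader) can still go to 6. Fixed point.
From 8, successor 3 is in the attractor (rank 2); the other successor 6 is not.

3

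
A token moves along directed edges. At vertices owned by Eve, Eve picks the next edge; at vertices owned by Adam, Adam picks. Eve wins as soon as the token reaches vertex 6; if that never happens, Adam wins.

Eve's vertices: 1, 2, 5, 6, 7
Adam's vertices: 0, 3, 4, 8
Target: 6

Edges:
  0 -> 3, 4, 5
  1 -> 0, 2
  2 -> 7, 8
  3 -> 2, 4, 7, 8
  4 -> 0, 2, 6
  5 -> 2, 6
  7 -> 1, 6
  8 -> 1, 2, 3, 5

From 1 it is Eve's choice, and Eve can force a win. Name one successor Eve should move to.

A0 = {6}
A1: add {5, 7} — 5 (Eve) has 5→6; 7 (Eve) has 7→6.
A2: add {2} — 2 (Eve) has 2→7.
A3: add {1} — 1 (Eve) has 1→2.
A4 = A3; e.g. 0 (Adam) can still go to 3. Fixed point.
From 1, successor 2 is in the attractor (rank 2); the other successor 0 is not.

2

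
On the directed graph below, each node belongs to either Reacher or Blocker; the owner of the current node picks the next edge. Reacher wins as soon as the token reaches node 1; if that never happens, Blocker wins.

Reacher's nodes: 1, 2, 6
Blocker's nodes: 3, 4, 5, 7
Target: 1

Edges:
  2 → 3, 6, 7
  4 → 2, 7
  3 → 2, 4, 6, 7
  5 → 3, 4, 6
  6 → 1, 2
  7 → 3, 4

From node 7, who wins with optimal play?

A0 = {1}
A1: add {6} — 6 (Reacher) has 6→1.
A2: add {2} — 2 (Reacher) has 2→6.
A3 = A2; e.g. 3 (Blocker) can still go to 4. Fixed point.
7 never enters the attractor, so Blocker can avoid the target forever.

Blocker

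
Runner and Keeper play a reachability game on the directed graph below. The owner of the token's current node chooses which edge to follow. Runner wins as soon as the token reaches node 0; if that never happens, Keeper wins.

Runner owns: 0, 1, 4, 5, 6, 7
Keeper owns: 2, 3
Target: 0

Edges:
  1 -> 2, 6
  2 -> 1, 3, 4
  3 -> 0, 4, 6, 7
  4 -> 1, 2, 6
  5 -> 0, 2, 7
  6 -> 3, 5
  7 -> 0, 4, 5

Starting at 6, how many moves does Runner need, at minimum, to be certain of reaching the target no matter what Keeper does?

2

A0 = {0}
A1: add {5, 7} — 5 (Runner) has 5→0; 7 (Runner) has 7→0.
A2: add {6} — 6 (Runner) has 6→5.
6 enters the attractor at level 2, so Runner can force the target in 2 moves from there.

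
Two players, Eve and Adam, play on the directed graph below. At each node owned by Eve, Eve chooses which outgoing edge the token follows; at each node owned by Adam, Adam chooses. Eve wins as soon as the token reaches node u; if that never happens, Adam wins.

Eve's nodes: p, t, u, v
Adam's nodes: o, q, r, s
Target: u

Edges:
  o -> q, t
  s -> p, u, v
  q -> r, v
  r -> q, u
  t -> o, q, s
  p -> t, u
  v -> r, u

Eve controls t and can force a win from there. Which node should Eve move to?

s

A0 = {u}
A1: add {p, v} — p (Eve) has p→u; v (Eve) has v→u.
A2: add {s} — s (Adam): all of {p, u, v} already in.
A3: add {t} — t (Eve) has t→s.
A4 = A3; e.g. o (Adam) can still go to q. Fixed point.
From t, successor s is in the attractor (rank 2); the other successors o, q are not.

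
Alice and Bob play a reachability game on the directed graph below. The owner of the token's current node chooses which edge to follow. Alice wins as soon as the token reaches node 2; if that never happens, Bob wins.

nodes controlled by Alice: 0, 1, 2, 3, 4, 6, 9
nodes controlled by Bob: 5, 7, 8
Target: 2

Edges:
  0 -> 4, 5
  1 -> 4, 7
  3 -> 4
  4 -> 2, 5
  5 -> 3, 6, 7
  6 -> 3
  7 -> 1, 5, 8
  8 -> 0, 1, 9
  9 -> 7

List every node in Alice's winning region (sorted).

A0 = {2}
A1: add {4} — 4 (Alice) has 4→2.
A2: add {0, 1, 3} — 0 (Alice) has 0→4; 1 (Alice) has 1→4; 3 (Alice) has 3→4.
A3: add {6} — 6 (Alice) has 6→3.
A4 = A3; e.g. 5 (Bob) can still go to 7. Fixed point.
Alice's winning region = {0, 1, 2, 3, 4, 6}.

0, 1, 2, 3, 4, 6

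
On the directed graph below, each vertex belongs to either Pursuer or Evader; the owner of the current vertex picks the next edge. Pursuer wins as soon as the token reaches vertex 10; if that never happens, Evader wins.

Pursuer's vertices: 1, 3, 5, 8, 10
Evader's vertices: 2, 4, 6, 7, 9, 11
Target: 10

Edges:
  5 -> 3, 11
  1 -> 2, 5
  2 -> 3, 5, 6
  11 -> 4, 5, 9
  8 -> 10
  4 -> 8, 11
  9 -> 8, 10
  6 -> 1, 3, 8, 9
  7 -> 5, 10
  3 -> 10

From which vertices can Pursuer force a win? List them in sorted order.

1, 2, 3, 5, 6, 7, 8, 9, 10

A0 = {10}
A1: add {3, 8} — 3 (Pursuer) has 3→10; 8 (Pursuer) has 8→10.
A2: add {5, 9} — 5 (Pursuer) has 5→3; 9 (Evader): all of {8, 10} already in.
A3: add {1, 7} — 1 (Pursuer) has 1→5; 7 (Evader): all of {5, 10} already in.
A4: add {6} — 6 (Evader): all of {1, 3, 8, 9} already in.
A5: add {2} — 2 (Evader): all of {3, 5, 6} already in.
A6 = A5; e.g. 4 (Evader) can still go to 11. Fixed point.
Pursuer's winning region = {1, 2, 3, 5, 6, 7, 8, 9, 10}.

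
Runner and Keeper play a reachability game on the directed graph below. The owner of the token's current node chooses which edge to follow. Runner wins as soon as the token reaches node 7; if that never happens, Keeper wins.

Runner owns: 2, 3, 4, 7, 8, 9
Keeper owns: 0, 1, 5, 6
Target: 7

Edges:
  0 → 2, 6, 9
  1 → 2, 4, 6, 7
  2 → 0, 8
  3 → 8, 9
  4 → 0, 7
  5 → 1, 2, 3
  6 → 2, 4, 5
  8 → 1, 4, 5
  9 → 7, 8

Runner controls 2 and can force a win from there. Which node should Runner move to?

A0 = {7}
A1: add {4, 9} — 4 (Runner) has 4→7; 9 (Runner) has 9→7.
A2: add {3, 8} — 3 (Runner) has 3→9; 8 (Runner) has 8→4.
A3: add {2} — 2 (Runner) has 2→8.
A4 = A3; e.g. 0 (Keeper) can still go to 6. Fixed point.
From 2, successor 8 is in the attractor (rank 2); the other successor 0 is not.

8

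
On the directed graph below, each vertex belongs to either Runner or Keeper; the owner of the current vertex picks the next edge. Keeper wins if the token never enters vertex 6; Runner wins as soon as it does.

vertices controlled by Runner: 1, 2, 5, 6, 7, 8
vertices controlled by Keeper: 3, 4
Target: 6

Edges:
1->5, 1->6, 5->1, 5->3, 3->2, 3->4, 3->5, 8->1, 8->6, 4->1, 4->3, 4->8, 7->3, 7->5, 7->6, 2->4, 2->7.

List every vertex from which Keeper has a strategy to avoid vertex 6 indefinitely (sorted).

A0 = {6}
A1: add {1, 7, 8} — 1 (Runner) has 1→6; 7 (Runner) has 7→6; 8 (Runner) has 8→6.
A2: add {2, 5} — 2 (Runner) has 2→7; 5 (Runner) has 5→1.
A3 = A2; e.g. 3 (Keeper) can still go to 4. Fixed point.
Runner's attractor = {1, 2, 5, 6, 7, 8}; Keeper avoids the target exactly from the complement.

3, 4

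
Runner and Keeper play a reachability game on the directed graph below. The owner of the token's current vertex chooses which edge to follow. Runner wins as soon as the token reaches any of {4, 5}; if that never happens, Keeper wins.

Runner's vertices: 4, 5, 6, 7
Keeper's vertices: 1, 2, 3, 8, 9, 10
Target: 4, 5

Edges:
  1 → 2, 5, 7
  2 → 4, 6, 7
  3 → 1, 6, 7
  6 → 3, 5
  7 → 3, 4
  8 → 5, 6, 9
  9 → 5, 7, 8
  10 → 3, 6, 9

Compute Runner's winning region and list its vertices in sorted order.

1, 2, 3, 4, 5, 6, 7

A0 = {4, 5}
A1: add {6, 7} — 6 (Runner) has 6→5; 7 (Runner) has 7→4.
A2: add {2} — 2 (Keeper): all of {4, 6, 7} already in.
A3: add {1} — 1 (Keeper): all of {2, 5, 7} already in.
A4: add {3} — 3 (Keeper): all of {1, 6, 7} already in.
A5 = A4; e.g. 8 (Keeper) can still go to 9. Fixed point.
Runner's winning region = {1, 2, 3, 4, 5, 6, 7}.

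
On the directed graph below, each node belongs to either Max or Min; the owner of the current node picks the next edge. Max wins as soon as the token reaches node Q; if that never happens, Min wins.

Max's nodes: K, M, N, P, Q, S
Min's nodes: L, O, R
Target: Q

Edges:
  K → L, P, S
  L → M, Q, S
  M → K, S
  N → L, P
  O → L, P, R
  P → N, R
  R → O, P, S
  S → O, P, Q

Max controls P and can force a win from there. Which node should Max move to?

A0 = {Q}
A1: add {S} — S (Max) has S→Q.
A2: add {K, M} — K (Max) has K→S; M (Max) has M→S.
A3: add {L} — L (Min): all of {M, Q, S} already in.
A4: add {N} — N (Max) has N→L.
A5: add {P} — P (Max) has P→N.
A6 = A5; e.g. O (Min) can still go to R. Fixed point.
From P, successor N is in the attractor (rank 4); the other successor R is not.

N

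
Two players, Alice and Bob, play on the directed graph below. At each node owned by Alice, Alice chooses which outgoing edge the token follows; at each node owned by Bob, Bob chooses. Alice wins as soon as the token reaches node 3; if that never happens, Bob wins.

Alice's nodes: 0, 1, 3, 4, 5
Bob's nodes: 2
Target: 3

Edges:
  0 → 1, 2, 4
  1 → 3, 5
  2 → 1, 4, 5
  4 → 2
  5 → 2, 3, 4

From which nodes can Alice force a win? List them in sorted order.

A0 = {3}
A1: add {1, 5} — 1 (Alice) has 1→3; 5 (Alice) has 5→3.
A2: add {0} — 0 (Alice) has 0→1.
A3 = A2; e.g. 2 (Bob) can still go to 4. Fixed point.
Alice's winning region = {0, 1, 3, 5}.

0, 1, 3, 5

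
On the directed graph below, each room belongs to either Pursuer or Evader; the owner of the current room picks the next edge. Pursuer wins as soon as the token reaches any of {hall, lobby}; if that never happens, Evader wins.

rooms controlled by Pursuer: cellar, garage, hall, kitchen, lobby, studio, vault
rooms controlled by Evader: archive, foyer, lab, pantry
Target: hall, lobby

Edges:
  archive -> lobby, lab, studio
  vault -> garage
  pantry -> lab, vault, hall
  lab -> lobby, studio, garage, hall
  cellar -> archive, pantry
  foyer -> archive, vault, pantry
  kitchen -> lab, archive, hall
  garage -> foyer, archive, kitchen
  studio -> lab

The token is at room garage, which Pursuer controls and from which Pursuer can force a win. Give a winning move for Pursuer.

kitchen

A0 = {hall, lobby}
A1: add {kitchen} — kitchen (Pursuer) has kitchen→hall.
A2: add {garage} — garage (Pursuer) has garage→kitchen.
A3: add {vault} — vault (Pursuer) has vault→garage.
A4 = A3; e.g. foyer (Evader) can still go to archive. Fixed point.
From garage, successor kitchen is in the attractor (rank 1); the other successors archive, foyer are not.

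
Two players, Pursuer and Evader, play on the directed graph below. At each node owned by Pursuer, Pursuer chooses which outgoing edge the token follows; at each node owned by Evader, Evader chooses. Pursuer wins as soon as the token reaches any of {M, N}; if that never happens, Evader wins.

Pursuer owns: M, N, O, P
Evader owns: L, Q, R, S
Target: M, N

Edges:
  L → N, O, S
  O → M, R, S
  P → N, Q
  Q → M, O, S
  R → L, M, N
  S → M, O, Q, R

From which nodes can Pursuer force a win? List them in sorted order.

A0 = {M, N}
A1: add {O, P} — O (Pursuer) has O→M; P (Pursuer) has P→N.
A2 = A1; e.g. L (Evader) can still go to S. Fixed point.
Pursuer's winning region = {M, N, O, P}.

M, N, O, P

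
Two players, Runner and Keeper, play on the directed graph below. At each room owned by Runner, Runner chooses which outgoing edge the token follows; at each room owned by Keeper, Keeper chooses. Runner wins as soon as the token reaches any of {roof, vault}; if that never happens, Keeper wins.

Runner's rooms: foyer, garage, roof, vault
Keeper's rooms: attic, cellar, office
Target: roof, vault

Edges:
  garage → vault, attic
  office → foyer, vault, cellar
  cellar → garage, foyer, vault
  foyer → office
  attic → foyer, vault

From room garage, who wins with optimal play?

A0 = {roof, vault}
A1: add {garage} — garage (Runner) has garage→vault.
A2 = A1; e.g. foyer (Runner) has no edge into A1. Fixed point.
garage ∈ A1, so Runner can force the target.

Runner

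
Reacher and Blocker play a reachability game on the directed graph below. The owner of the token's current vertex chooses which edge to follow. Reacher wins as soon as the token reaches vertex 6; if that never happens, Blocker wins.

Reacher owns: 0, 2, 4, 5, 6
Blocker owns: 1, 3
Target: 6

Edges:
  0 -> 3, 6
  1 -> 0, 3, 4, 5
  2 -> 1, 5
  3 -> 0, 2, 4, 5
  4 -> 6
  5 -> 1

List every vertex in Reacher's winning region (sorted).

A0 = {6}
A1: add {0, 4} — 0 (Reacher) has 0→6; 4 (Reacher) has 4→6.
A2 = A1; e.g. 1 (Blocker) can still go to 3. Fixed point.
Reacher's winning region = {0, 4, 6}.

0, 4, 6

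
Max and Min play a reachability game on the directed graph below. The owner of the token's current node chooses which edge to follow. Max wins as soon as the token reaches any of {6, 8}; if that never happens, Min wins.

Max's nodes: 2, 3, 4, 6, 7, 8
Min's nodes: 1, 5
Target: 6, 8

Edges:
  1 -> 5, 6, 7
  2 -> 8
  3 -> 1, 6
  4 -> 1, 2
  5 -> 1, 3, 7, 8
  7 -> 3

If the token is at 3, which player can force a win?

Max

A0 = {6, 8}
A1: add {2, 3} — 2 (Max) has 2→8; 3 (Max) has 3→6.
3 ∈ A1, so Max can force the target.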